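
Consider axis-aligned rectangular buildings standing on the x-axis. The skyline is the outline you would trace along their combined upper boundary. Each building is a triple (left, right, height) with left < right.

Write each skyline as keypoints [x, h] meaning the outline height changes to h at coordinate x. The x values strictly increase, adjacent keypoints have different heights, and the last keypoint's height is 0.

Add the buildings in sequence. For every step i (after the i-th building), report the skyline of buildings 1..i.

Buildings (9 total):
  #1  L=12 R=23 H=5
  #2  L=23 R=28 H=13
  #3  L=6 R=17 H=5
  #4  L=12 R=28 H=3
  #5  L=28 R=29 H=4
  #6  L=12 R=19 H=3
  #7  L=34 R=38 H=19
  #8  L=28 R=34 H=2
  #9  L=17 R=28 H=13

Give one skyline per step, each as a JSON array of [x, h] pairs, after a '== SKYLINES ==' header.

== SKYLINES ==
[[12,5],[23,0]]
[[12,5],[23,13],[28,0]]
[[6,5],[23,13],[28,0]]
[[6,5],[23,13],[28,0]]
[[6,5],[23,13],[28,4],[29,0]]
[[6,5],[23,13],[28,4],[29,0]]
[[6,5],[23,13],[28,4],[29,0],[34,19],[38,0]]
[[6,5],[23,13],[28,4],[29,2],[34,19],[38,0]]
[[6,5],[17,13],[28,4],[29,2],[34,19],[38,0]]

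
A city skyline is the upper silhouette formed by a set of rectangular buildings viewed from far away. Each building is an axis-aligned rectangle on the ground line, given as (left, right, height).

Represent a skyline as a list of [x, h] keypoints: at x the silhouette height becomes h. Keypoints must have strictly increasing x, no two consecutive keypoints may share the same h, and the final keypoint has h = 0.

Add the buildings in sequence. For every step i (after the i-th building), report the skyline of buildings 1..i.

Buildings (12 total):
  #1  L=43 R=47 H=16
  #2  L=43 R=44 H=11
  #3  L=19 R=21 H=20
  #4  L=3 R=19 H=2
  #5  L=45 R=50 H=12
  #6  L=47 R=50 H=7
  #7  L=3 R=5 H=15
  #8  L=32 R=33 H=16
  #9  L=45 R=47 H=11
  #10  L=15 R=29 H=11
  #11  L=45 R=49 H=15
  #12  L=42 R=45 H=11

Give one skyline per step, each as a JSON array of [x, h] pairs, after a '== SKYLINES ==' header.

== SKYLINES ==
[[43,16],[47,0]]
[[43,16],[47,0]]
[[19,20],[21,0],[43,16],[47,0]]
[[3,2],[19,20],[21,0],[43,16],[47,0]]
[[3,2],[19,20],[21,0],[43,16],[47,12],[50,0]]
[[3,2],[19,20],[21,0],[43,16],[47,12],[50,0]]
[[3,15],[5,2],[19,20],[21,0],[43,16],[47,12],[50,0]]
[[3,15],[5,2],[19,20],[21,0],[32,16],[33,0],[43,16],[47,12],[50,0]]
[[3,15],[5,2],[19,20],[21,0],[32,16],[33,0],[43,16],[47,12],[50,0]]
[[3,15],[5,2],[15,11],[19,20],[21,11],[29,0],[32,16],[33,0],[43,16],[47,12],[50,0]]
[[3,15],[5,2],[15,11],[19,20],[21,11],[29,0],[32,16],[33,0],[43,16],[47,15],[49,12],[50,0]]
[[3,15],[5,2],[15,11],[19,20],[21,11],[29,0],[32,16],[33,0],[42,11],[43,16],[47,15],[49,12],[50,0]]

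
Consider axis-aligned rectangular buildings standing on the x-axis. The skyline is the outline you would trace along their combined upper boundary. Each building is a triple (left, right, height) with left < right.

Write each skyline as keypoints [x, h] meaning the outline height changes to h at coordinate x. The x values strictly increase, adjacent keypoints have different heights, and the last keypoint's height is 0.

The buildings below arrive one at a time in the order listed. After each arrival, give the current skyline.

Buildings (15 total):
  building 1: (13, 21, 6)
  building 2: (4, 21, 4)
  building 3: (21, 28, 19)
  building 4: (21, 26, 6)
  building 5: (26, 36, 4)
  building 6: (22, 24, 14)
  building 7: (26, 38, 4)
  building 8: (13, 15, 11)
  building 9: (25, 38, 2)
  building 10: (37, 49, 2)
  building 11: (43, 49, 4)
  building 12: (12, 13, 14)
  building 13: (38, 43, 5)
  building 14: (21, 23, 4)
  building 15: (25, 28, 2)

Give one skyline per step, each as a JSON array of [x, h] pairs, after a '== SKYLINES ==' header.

== SKYLINES ==
[[13,6],[21,0]]
[[4,4],[13,6],[21,0]]
[[4,4],[13,6],[21,19],[28,0]]
[[4,4],[13,6],[21,19],[28,0]]
[[4,4],[13,6],[21,19],[28,4],[36,0]]
[[4,4],[13,6],[21,19],[28,4],[36,0]]
[[4,4],[13,6],[21,19],[28,4],[38,0]]
[[4,4],[13,11],[15,6],[21,19],[28,4],[38,0]]
[[4,4],[13,11],[15,6],[21,19],[28,4],[38,0]]
[[4,4],[13,11],[15,6],[21,19],[28,4],[38,2],[49,0]]
[[4,4],[13,11],[15,6],[21,19],[28,4],[38,2],[43,4],[49,0]]
[[4,4],[12,14],[13,11],[15,6],[21,19],[28,4],[38,2],[43,4],[49,0]]
[[4,4],[12,14],[13,11],[15,6],[21,19],[28,4],[38,5],[43,4],[49,0]]
[[4,4],[12,14],[13,11],[15,6],[21,19],[28,4],[38,5],[43,4],[49,0]]
[[4,4],[12,14],[13,11],[15,6],[21,19],[28,4],[38,5],[43,4],[49,0]]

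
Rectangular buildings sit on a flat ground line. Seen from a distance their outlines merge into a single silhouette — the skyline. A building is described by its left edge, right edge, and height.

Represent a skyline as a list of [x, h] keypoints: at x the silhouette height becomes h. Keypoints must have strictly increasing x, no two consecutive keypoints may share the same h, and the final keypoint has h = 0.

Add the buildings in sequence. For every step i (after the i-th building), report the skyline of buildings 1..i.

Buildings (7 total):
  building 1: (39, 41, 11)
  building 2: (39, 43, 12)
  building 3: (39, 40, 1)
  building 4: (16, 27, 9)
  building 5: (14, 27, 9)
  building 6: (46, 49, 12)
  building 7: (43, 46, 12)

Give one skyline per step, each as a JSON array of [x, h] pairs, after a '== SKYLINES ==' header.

== SKYLINES ==
[[39,11],[41,0]]
[[39,12],[43,0]]
[[39,12],[43,0]]
[[16,9],[27,0],[39,12],[43,0]]
[[14,9],[27,0],[39,12],[43,0]]
[[14,9],[27,0],[39,12],[43,0],[46,12],[49,0]]
[[14,9],[27,0],[39,12],[49,0]]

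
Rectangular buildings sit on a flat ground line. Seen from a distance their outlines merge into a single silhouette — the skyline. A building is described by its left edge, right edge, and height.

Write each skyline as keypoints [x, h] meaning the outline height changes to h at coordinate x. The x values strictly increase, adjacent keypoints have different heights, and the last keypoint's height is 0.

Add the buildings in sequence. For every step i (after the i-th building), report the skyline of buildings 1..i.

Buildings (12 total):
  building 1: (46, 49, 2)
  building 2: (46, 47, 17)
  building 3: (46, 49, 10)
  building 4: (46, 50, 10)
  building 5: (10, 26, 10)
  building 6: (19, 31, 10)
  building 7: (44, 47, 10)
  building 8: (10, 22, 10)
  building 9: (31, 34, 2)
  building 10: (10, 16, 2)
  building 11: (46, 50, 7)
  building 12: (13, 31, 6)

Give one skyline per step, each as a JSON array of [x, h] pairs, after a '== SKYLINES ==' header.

== SKYLINES ==
[[46,2],[49,0]]
[[46,17],[47,2],[49,0]]
[[46,17],[47,10],[49,0]]
[[46,17],[47,10],[50,0]]
[[10,10],[26,0],[46,17],[47,10],[50,0]]
[[10,10],[31,0],[46,17],[47,10],[50,0]]
[[10,10],[31,0],[44,10],[46,17],[47,10],[50,0]]
[[10,10],[31,0],[44,10],[46,17],[47,10],[50,0]]
[[10,10],[31,2],[34,0],[44,10],[46,17],[47,10],[50,0]]
[[10,10],[31,2],[34,0],[44,10],[46,17],[47,10],[50,0]]
[[10,10],[31,2],[34,0],[44,10],[46,17],[47,10],[50,0]]
[[10,10],[31,2],[34,0],[44,10],[46,17],[47,10],[50,0]]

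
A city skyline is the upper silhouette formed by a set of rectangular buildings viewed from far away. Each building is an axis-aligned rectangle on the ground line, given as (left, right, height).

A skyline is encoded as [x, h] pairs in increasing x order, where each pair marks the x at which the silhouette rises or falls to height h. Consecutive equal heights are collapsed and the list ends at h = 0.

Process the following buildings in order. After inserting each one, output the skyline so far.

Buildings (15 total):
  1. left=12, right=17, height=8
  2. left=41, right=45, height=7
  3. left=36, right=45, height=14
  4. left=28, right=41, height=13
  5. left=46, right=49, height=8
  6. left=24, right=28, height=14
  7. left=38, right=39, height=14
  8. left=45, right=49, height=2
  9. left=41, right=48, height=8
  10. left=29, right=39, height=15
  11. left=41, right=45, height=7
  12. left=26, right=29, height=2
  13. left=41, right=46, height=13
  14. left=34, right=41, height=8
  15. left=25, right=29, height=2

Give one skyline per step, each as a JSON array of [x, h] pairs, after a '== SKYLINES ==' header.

== SKYLINES ==
[[12,8],[17,0]]
[[12,8],[17,0],[41,7],[45,0]]
[[12,8],[17,0],[36,14],[45,0]]
[[12,8],[17,0],[28,13],[36,14],[45,0]]
[[12,8],[17,0],[28,13],[36,14],[45,0],[46,8],[49,0]]
[[12,8],[17,0],[24,14],[28,13],[36,14],[45,0],[46,8],[49,0]]
[[12,8],[17,0],[24,14],[28,13],[36,14],[45,0],[46,8],[49,0]]
[[12,8],[17,0],[24,14],[28,13],[36,14],[45,2],[46,8],[49,0]]
[[12,8],[17,0],[24,14],[28,13],[36,14],[45,8],[49,0]]
[[12,8],[17,0],[24,14],[28,13],[29,15],[39,14],[45,8],[49,0]]
[[12,8],[17,0],[24,14],[28,13],[29,15],[39,14],[45,8],[49,0]]
[[12,8],[17,0],[24,14],[28,13],[29,15],[39,14],[45,8],[49,0]]
[[12,8],[17,0],[24,14],[28,13],[29,15],[39,14],[45,13],[46,8],[49,0]]
[[12,8],[17,0],[24,14],[28,13],[29,15],[39,14],[45,13],[46,8],[49,0]]
[[12,8],[17,0],[24,14],[28,13],[29,15],[39,14],[45,13],[46,8],[49,0]]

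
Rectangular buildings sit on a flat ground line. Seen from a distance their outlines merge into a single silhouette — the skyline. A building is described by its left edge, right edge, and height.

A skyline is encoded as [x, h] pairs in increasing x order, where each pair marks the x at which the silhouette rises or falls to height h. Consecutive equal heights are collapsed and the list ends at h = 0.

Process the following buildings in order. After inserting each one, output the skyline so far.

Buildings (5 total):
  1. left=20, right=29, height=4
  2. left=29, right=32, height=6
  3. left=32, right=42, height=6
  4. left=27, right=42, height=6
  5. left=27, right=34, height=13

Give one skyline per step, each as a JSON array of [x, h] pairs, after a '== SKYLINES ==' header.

== SKYLINES ==
[[20,4],[29,0]]
[[20,4],[29,6],[32,0]]
[[20,4],[29,6],[42,0]]
[[20,4],[27,6],[42,0]]
[[20,4],[27,13],[34,6],[42,0]]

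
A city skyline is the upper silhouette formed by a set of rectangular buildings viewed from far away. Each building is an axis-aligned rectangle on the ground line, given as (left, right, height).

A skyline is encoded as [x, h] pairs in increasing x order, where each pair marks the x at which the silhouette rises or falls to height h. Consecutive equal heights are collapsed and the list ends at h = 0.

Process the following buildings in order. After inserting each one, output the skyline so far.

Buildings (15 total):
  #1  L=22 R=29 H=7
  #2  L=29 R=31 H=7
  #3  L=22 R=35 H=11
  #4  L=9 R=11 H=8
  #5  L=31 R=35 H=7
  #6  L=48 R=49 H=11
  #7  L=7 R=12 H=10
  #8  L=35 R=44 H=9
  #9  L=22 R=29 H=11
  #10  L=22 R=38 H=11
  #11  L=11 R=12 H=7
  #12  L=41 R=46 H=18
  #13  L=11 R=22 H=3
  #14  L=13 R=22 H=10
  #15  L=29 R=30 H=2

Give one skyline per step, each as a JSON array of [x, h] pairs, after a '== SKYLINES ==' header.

== SKYLINES ==
[[22,7],[29,0]]
[[22,7],[31,0]]
[[22,11],[35,0]]
[[9,8],[11,0],[22,11],[35,0]]
[[9,8],[11,0],[22,11],[35,0]]
[[9,8],[11,0],[22,11],[35,0],[48,11],[49,0]]
[[7,10],[12,0],[22,11],[35,0],[48,11],[49,0]]
[[7,10],[12,0],[22,11],[35,9],[44,0],[48,11],[49,0]]
[[7,10],[12,0],[22,11],[35,9],[44,0],[48,11],[49,0]]
[[7,10],[12,0],[22,11],[38,9],[44,0],[48,11],[49,0]]
[[7,10],[12,0],[22,11],[38,9],[44,0],[48,11],[49,0]]
[[7,10],[12,0],[22,11],[38,9],[41,18],[46,0],[48,11],[49,0]]
[[7,10],[12,3],[22,11],[38,9],[41,18],[46,0],[48,11],[49,0]]
[[7,10],[12,3],[13,10],[22,11],[38,9],[41,18],[46,0],[48,11],[49,0]]
[[7,10],[12,3],[13,10],[22,11],[38,9],[41,18],[46,0],[48,11],[49,0]]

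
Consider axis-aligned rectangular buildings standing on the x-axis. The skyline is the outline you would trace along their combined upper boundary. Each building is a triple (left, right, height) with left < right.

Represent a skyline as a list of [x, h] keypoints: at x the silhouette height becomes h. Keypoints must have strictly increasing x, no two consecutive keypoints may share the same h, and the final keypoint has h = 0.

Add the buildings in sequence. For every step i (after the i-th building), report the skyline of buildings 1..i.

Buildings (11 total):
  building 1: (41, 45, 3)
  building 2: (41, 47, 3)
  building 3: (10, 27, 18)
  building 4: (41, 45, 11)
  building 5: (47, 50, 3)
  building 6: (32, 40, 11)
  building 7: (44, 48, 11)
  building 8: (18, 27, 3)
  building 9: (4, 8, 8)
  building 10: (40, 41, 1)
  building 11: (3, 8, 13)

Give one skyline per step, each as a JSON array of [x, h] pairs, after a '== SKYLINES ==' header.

== SKYLINES ==
[[41,3],[45,0]]
[[41,3],[47,0]]
[[10,18],[27,0],[41,3],[47,0]]
[[10,18],[27,0],[41,11],[45,3],[47,0]]
[[10,18],[27,0],[41,11],[45,3],[50,0]]
[[10,18],[27,0],[32,11],[40,0],[41,11],[45,3],[50,0]]
[[10,18],[27,0],[32,11],[40,0],[41,11],[48,3],[50,0]]
[[10,18],[27,0],[32,11],[40,0],[41,11],[48,3],[50,0]]
[[4,8],[8,0],[10,18],[27,0],[32,11],[40,0],[41,11],[48,3],[50,0]]
[[4,8],[8,0],[10,18],[27,0],[32,11],[40,1],[41,11],[48,3],[50,0]]
[[3,13],[8,0],[10,18],[27,0],[32,11],[40,1],[41,11],[48,3],[50,0]]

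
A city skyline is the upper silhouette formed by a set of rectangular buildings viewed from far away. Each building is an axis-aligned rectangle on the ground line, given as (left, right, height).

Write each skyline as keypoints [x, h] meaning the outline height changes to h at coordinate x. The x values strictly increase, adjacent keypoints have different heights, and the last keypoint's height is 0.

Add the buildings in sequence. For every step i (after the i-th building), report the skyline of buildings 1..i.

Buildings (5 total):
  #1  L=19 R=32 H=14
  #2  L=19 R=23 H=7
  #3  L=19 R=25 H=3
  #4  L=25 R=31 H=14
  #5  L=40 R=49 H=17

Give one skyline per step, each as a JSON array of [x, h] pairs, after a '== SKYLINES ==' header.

== SKYLINES ==
[[19,14],[32,0]]
[[19,14],[32,0]]
[[19,14],[32,0]]
[[19,14],[32,0]]
[[19,14],[32,0],[40,17],[49,0]]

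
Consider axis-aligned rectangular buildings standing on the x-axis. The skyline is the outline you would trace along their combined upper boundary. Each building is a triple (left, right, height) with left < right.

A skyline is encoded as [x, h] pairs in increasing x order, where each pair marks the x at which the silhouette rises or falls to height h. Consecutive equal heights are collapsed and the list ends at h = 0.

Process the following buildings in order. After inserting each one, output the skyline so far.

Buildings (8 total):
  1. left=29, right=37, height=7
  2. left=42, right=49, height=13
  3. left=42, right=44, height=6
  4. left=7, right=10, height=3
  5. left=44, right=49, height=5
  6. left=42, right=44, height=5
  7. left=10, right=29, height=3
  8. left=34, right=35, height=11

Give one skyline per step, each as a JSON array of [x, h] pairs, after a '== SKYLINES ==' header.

== SKYLINES ==
[[29,7],[37,0]]
[[29,7],[37,0],[42,13],[49,0]]
[[29,7],[37,0],[42,13],[49,0]]
[[7,3],[10,0],[29,7],[37,0],[42,13],[49,0]]
[[7,3],[10,0],[29,7],[37,0],[42,13],[49,0]]
[[7,3],[10,0],[29,7],[37,0],[42,13],[49,0]]
[[7,3],[29,7],[37,0],[42,13],[49,0]]
[[7,3],[29,7],[34,11],[35,7],[37,0],[42,13],[49,0]]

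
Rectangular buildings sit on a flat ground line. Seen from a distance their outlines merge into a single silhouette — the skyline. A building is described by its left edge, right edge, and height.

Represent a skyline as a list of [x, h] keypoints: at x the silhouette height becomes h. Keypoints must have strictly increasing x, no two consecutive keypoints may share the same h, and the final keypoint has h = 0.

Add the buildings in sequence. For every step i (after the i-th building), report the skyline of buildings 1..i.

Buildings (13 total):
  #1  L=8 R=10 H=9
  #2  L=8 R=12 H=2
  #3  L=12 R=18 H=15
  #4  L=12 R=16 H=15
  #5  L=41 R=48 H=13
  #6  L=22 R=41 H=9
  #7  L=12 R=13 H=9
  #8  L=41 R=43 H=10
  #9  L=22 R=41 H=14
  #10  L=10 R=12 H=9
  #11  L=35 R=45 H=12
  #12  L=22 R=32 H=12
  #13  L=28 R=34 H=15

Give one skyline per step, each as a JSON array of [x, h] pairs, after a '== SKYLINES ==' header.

== SKYLINES ==
[[8,9],[10,0]]
[[8,9],[10,2],[12,0]]
[[8,9],[10,2],[12,15],[18,0]]
[[8,9],[10,2],[12,15],[18,0]]
[[8,9],[10,2],[12,15],[18,0],[41,13],[48,0]]
[[8,9],[10,2],[12,15],[18,0],[22,9],[41,13],[48,0]]
[[8,9],[10,2],[12,15],[18,0],[22,9],[41,13],[48,0]]
[[8,9],[10,2],[12,15],[18,0],[22,9],[41,13],[48,0]]
[[8,9],[10,2],[12,15],[18,0],[22,14],[41,13],[48,0]]
[[8,9],[12,15],[18,0],[22,14],[41,13],[48,0]]
[[8,9],[12,15],[18,0],[22,14],[41,13],[48,0]]
[[8,9],[12,15],[18,0],[22,14],[41,13],[48,0]]
[[8,9],[12,15],[18,0],[22,14],[28,15],[34,14],[41,13],[48,0]]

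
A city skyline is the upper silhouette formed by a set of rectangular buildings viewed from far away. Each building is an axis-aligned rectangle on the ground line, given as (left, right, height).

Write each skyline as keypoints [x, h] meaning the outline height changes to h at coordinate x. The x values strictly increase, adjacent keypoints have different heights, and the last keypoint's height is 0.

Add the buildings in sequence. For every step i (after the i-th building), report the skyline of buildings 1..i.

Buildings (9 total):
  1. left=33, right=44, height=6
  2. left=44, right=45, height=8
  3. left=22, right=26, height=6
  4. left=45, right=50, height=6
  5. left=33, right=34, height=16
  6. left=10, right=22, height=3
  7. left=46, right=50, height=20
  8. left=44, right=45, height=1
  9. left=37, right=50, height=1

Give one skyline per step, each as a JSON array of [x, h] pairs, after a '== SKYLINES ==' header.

== SKYLINES ==
[[33,6],[44,0]]
[[33,6],[44,8],[45,0]]
[[22,6],[26,0],[33,6],[44,8],[45,0]]
[[22,6],[26,0],[33,6],[44,8],[45,6],[50,0]]
[[22,6],[26,0],[33,16],[34,6],[44,8],[45,6],[50,0]]
[[10,3],[22,6],[26,0],[33,16],[34,6],[44,8],[45,6],[50,0]]
[[10,3],[22,6],[26,0],[33,16],[34,6],[44,8],[45,6],[46,20],[50,0]]
[[10,3],[22,6],[26,0],[33,16],[34,6],[44,8],[45,6],[46,20],[50,0]]
[[10,3],[22,6],[26,0],[33,16],[34,6],[44,8],[45,6],[46,20],[50,0]]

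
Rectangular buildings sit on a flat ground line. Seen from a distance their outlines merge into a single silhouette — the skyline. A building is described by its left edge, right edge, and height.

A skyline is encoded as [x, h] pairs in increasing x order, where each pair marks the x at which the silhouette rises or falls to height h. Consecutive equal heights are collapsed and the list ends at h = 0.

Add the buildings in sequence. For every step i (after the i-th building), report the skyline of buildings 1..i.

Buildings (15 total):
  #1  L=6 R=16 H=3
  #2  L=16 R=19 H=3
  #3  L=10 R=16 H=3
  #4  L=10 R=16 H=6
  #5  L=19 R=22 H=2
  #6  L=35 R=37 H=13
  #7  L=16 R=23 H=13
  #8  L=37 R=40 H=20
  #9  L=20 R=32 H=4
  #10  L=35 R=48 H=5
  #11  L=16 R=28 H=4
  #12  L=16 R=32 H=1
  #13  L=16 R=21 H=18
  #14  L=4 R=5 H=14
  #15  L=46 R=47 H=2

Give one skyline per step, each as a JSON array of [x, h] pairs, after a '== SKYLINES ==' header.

== SKYLINES ==
[[6,3],[16,0]]
[[6,3],[19,0]]
[[6,3],[19,0]]
[[6,3],[10,6],[16,3],[19,0]]
[[6,3],[10,6],[16,3],[19,2],[22,0]]
[[6,3],[10,6],[16,3],[19,2],[22,0],[35,13],[37,0]]
[[6,3],[10,6],[16,13],[23,0],[35,13],[37,0]]
[[6,3],[10,6],[16,13],[23,0],[35,13],[37,20],[40,0]]
[[6,3],[10,6],[16,13],[23,4],[32,0],[35,13],[37,20],[40,0]]
[[6,3],[10,6],[16,13],[23,4],[32,0],[35,13],[37,20],[40,5],[48,0]]
[[6,3],[10,6],[16,13],[23,4],[32,0],[35,13],[37,20],[40,5],[48,0]]
[[6,3],[10,6],[16,13],[23,4],[32,0],[35,13],[37,20],[40,5],[48,0]]
[[6,3],[10,6],[16,18],[21,13],[23,4],[32,0],[35,13],[37,20],[40,5],[48,0]]
[[4,14],[5,0],[6,3],[10,6],[16,18],[21,13],[23,4],[32,0],[35,13],[37,20],[40,5],[48,0]]
[[4,14],[5,0],[6,3],[10,6],[16,18],[21,13],[23,4],[32,0],[35,13],[37,20],[40,5],[48,0]]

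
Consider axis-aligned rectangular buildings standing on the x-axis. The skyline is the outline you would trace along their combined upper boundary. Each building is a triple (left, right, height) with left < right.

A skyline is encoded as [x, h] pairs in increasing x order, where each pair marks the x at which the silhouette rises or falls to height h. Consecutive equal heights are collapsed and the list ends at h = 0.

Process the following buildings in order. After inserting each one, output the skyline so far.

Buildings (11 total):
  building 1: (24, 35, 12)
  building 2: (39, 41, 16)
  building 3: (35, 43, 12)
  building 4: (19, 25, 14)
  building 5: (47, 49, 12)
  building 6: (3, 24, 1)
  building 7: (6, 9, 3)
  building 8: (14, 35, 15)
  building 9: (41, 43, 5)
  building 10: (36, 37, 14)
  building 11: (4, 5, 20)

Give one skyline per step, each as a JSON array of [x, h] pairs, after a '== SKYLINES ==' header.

== SKYLINES ==
[[24,12],[35,0]]
[[24,12],[35,0],[39,16],[41,0]]
[[24,12],[39,16],[41,12],[43,0]]
[[19,14],[25,12],[39,16],[41,12],[43,0]]
[[19,14],[25,12],[39,16],[41,12],[43,0],[47,12],[49,0]]
[[3,1],[19,14],[25,12],[39,16],[41,12],[43,0],[47,12],[49,0]]
[[3,1],[6,3],[9,1],[19,14],[25,12],[39,16],[41,12],[43,0],[47,12],[49,0]]
[[3,1],[6,3],[9,1],[14,15],[35,12],[39,16],[41,12],[43,0],[47,12],[49,0]]
[[3,1],[6,3],[9,1],[14,15],[35,12],[39,16],[41,12],[43,0],[47,12],[49,0]]
[[3,1],[6,3],[9,1],[14,15],[35,12],[36,14],[37,12],[39,16],[41,12],[43,0],[47,12],[49,0]]
[[3,1],[4,20],[5,1],[6,3],[9,1],[14,15],[35,12],[36,14],[37,12],[39,16],[41,12],[43,0],[47,12],[49,0]]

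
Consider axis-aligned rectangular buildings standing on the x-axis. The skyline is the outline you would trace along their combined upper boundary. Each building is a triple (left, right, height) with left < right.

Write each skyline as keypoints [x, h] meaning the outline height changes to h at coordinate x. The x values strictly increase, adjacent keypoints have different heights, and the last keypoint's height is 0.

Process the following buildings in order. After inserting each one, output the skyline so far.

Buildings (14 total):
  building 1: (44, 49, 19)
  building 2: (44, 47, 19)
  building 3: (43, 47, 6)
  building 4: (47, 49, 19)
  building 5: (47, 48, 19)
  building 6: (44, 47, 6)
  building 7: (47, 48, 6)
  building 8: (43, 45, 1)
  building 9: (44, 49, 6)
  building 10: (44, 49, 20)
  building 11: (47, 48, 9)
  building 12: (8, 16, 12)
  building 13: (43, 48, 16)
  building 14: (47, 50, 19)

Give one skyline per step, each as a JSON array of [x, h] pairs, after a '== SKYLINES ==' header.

== SKYLINES ==
[[44,19],[49,0]]
[[44,19],[49,0]]
[[43,6],[44,19],[49,0]]
[[43,6],[44,19],[49,0]]
[[43,6],[44,19],[49,0]]
[[43,6],[44,19],[49,0]]
[[43,6],[44,19],[49,0]]
[[43,6],[44,19],[49,0]]
[[43,6],[44,19],[49,0]]
[[43,6],[44,20],[49,0]]
[[43,6],[44,20],[49,0]]
[[8,12],[16,0],[43,6],[44,20],[49,0]]
[[8,12],[16,0],[43,16],[44,20],[49,0]]
[[8,12],[16,0],[43,16],[44,20],[49,19],[50,0]]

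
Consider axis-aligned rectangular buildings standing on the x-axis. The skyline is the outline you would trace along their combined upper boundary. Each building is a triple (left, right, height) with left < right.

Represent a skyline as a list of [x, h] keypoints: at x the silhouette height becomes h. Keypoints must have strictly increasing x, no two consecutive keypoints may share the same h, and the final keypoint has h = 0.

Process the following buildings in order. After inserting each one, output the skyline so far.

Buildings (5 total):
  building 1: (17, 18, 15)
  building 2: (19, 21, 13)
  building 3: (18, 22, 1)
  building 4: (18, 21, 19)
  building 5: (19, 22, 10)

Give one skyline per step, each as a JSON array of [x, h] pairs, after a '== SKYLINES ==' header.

== SKYLINES ==
[[17,15],[18,0]]
[[17,15],[18,0],[19,13],[21,0]]
[[17,15],[18,1],[19,13],[21,1],[22,0]]
[[17,15],[18,19],[21,1],[22,0]]
[[17,15],[18,19],[21,10],[22,0]]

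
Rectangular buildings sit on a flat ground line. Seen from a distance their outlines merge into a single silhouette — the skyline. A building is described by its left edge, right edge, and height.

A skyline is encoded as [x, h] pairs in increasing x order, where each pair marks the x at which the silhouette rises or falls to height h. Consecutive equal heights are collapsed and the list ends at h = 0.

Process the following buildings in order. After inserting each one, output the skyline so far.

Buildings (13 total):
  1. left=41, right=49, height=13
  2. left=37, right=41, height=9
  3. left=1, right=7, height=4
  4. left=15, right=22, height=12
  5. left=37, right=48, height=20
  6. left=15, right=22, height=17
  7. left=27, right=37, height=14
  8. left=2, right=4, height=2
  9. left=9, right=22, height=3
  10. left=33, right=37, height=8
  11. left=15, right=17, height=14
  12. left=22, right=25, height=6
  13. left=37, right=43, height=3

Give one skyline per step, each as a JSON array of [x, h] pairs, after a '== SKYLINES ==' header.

== SKYLINES ==
[[41,13],[49,0]]
[[37,9],[41,13],[49,0]]
[[1,4],[7,0],[37,9],[41,13],[49,0]]
[[1,4],[7,0],[15,12],[22,0],[37,9],[41,13],[49,0]]
[[1,4],[7,0],[15,12],[22,0],[37,20],[48,13],[49,0]]
[[1,4],[7,0],[15,17],[22,0],[37,20],[48,13],[49,0]]
[[1,4],[7,0],[15,17],[22,0],[27,14],[37,20],[48,13],[49,0]]
[[1,4],[7,0],[15,17],[22,0],[27,14],[37,20],[48,13],[49,0]]
[[1,4],[7,0],[9,3],[15,17],[22,0],[27,14],[37,20],[48,13],[49,0]]
[[1,4],[7,0],[9,3],[15,17],[22,0],[27,14],[37,20],[48,13],[49,0]]
[[1,4],[7,0],[9,3],[15,17],[22,0],[27,14],[37,20],[48,13],[49,0]]
[[1,4],[7,0],[9,3],[15,17],[22,6],[25,0],[27,14],[37,20],[48,13],[49,0]]
[[1,4],[7,0],[9,3],[15,17],[22,6],[25,0],[27,14],[37,20],[48,13],[49,0]]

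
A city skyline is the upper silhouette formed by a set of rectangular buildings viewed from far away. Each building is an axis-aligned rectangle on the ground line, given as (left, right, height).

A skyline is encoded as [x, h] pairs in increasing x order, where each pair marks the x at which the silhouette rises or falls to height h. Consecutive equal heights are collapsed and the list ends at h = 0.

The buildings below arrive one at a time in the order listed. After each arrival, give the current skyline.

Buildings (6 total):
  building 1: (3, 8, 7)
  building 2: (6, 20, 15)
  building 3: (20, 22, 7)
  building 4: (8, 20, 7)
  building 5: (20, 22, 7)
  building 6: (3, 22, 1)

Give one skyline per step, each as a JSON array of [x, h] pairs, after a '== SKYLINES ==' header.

== SKYLINES ==
[[3,7],[8,0]]
[[3,7],[6,15],[20,0]]
[[3,7],[6,15],[20,7],[22,0]]
[[3,7],[6,15],[20,7],[22,0]]
[[3,7],[6,15],[20,7],[22,0]]
[[3,7],[6,15],[20,7],[22,0]]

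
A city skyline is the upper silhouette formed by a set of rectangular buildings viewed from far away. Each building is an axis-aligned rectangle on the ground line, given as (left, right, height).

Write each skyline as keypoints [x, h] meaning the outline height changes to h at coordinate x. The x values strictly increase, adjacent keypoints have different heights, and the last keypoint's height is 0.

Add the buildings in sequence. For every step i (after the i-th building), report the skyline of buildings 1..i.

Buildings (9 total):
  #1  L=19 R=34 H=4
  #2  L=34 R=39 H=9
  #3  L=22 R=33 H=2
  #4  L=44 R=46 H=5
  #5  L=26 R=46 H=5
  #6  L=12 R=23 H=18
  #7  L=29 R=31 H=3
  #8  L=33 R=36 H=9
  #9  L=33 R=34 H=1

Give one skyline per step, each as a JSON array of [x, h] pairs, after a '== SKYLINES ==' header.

== SKYLINES ==
[[19,4],[34,0]]
[[19,4],[34,9],[39,0]]
[[19,4],[34,9],[39,0]]
[[19,4],[34,9],[39,0],[44,5],[46,0]]
[[19,4],[26,5],[34,9],[39,5],[46,0]]
[[12,18],[23,4],[26,5],[34,9],[39,5],[46,0]]
[[12,18],[23,4],[26,5],[34,9],[39,5],[46,0]]
[[12,18],[23,4],[26,5],[33,9],[39,5],[46,0]]
[[12,18],[23,4],[26,5],[33,9],[39,5],[46,0]]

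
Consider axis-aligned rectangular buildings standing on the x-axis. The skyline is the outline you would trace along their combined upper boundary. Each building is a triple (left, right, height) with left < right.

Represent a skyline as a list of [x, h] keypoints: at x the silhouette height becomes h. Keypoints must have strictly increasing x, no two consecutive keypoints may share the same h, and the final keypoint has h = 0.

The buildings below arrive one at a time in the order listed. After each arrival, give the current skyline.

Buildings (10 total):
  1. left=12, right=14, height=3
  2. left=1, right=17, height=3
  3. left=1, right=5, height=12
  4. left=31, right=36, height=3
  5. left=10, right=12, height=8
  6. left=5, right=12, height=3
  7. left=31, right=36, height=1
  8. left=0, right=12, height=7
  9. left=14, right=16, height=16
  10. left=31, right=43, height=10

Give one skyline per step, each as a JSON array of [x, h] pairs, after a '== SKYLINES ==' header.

== SKYLINES ==
[[12,3],[14,0]]
[[1,3],[17,0]]
[[1,12],[5,3],[17,0]]
[[1,12],[5,3],[17,0],[31,3],[36,0]]
[[1,12],[5,3],[10,8],[12,3],[17,0],[31,3],[36,0]]
[[1,12],[5,3],[10,8],[12,3],[17,0],[31,3],[36,0]]
[[1,12],[5,3],[10,8],[12,3],[17,0],[31,3],[36,0]]
[[0,7],[1,12],[5,7],[10,8],[12,3],[17,0],[31,3],[36,0]]
[[0,7],[1,12],[5,7],[10,8],[12,3],[14,16],[16,3],[17,0],[31,3],[36,0]]
[[0,7],[1,12],[5,7],[10,8],[12,3],[14,16],[16,3],[17,0],[31,10],[43,0]]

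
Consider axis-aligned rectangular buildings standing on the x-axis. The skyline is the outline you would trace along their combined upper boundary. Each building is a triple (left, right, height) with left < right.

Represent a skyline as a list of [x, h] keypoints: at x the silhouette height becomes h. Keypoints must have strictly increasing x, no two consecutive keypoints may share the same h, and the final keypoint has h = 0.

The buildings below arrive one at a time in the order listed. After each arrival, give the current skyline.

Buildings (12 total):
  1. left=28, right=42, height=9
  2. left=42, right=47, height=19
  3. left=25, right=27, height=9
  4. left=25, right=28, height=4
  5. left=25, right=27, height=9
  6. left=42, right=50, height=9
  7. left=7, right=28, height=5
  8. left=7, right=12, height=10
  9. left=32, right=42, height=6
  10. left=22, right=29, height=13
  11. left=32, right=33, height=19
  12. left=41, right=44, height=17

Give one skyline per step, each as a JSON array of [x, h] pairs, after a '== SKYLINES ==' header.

== SKYLINES ==
[[28,9],[42,0]]
[[28,9],[42,19],[47,0]]
[[25,9],[27,0],[28,9],[42,19],[47,0]]
[[25,9],[27,4],[28,9],[42,19],[47,0]]
[[25,9],[27,4],[28,9],[42,19],[47,0]]
[[25,9],[27,4],[28,9],[42,19],[47,9],[50,0]]
[[7,5],[25,9],[27,5],[28,9],[42,19],[47,9],[50,0]]
[[7,10],[12,5],[25,9],[27,5],[28,9],[42,19],[47,9],[50,0]]
[[7,10],[12,5],[25,9],[27,5],[28,9],[42,19],[47,9],[50,0]]
[[7,10],[12,5],[22,13],[29,9],[42,19],[47,9],[50,0]]
[[7,10],[12,5],[22,13],[29,9],[32,19],[33,9],[42,19],[47,9],[50,0]]
[[7,10],[12,5],[22,13],[29,9],[32,19],[33,9],[41,17],[42,19],[47,9],[50,0]]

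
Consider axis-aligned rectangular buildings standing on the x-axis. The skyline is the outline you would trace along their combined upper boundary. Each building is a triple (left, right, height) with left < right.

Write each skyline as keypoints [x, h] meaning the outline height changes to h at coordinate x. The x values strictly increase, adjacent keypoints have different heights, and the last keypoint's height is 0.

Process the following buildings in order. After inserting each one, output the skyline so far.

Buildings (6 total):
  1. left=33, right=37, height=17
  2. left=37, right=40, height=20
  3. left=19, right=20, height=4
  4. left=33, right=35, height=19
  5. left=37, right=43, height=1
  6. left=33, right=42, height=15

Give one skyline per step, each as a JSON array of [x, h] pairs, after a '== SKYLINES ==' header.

== SKYLINES ==
[[33,17],[37,0]]
[[33,17],[37,20],[40,0]]
[[19,4],[20,0],[33,17],[37,20],[40,0]]
[[19,4],[20,0],[33,19],[35,17],[37,20],[40,0]]
[[19,4],[20,0],[33,19],[35,17],[37,20],[40,1],[43,0]]
[[19,4],[20,0],[33,19],[35,17],[37,20],[40,15],[42,1],[43,0]]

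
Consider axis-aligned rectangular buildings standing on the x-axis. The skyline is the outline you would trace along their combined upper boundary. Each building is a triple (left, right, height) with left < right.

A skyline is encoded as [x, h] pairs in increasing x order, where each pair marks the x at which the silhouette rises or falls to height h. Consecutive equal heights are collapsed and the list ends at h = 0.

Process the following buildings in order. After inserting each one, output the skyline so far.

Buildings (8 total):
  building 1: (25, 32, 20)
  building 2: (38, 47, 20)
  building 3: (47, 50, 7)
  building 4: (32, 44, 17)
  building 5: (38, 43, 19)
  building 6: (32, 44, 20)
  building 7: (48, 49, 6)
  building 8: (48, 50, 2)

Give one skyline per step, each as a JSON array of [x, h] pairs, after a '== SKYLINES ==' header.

== SKYLINES ==
[[25,20],[32,0]]
[[25,20],[32,0],[38,20],[47,0]]
[[25,20],[32,0],[38,20],[47,7],[50,0]]
[[25,20],[32,17],[38,20],[47,7],[50,0]]
[[25,20],[32,17],[38,20],[47,7],[50,0]]
[[25,20],[47,7],[50,0]]
[[25,20],[47,7],[50,0]]
[[25,20],[47,7],[50,0]]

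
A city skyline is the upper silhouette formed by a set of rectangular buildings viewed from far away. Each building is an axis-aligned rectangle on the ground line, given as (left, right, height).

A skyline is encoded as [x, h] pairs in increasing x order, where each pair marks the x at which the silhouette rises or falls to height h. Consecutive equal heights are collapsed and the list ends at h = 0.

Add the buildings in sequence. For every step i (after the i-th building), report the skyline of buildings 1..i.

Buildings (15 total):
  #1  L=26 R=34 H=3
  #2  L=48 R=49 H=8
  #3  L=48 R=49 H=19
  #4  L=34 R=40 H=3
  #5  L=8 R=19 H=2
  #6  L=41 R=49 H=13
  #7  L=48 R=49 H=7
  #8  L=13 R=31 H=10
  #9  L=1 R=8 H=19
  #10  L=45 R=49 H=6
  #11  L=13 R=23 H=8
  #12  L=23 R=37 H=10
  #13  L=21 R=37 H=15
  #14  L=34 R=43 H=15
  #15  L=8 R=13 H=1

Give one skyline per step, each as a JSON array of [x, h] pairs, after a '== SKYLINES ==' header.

== SKYLINES ==
[[26,3],[34,0]]
[[26,3],[34,0],[48,8],[49,0]]
[[26,3],[34,0],[48,19],[49,0]]
[[26,3],[40,0],[48,19],[49,0]]
[[8,2],[19,0],[26,3],[40,0],[48,19],[49,0]]
[[8,2],[19,0],[26,3],[40,0],[41,13],[48,19],[49,0]]
[[8,2],[19,0],[26,3],[40,0],[41,13],[48,19],[49,0]]
[[8,2],[13,10],[31,3],[40,0],[41,13],[48,19],[49,0]]
[[1,19],[8,2],[13,10],[31,3],[40,0],[41,13],[48,19],[49,0]]
[[1,19],[8,2],[13,10],[31,3],[40,0],[41,13],[48,19],[49,0]]
[[1,19],[8,2],[13,10],[31,3],[40,0],[41,13],[48,19],[49,0]]
[[1,19],[8,2],[13,10],[37,3],[40,0],[41,13],[48,19],[49,0]]
[[1,19],[8,2],[13,10],[21,15],[37,3],[40,0],[41,13],[48,19],[49,0]]
[[1,19],[8,2],[13,10],[21,15],[43,13],[48,19],[49,0]]
[[1,19],[8,2],[13,10],[21,15],[43,13],[48,19],[49,0]]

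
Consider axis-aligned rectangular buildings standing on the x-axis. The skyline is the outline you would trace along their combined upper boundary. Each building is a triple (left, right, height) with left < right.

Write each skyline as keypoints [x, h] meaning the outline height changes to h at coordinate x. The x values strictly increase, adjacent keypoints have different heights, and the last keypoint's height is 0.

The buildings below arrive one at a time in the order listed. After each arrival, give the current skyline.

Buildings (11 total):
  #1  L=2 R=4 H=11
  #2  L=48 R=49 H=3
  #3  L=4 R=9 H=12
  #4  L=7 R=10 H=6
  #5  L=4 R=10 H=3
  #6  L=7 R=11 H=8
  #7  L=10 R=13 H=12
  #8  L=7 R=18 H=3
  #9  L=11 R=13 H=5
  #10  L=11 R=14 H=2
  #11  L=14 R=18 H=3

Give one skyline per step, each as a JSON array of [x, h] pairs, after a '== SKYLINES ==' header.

== SKYLINES ==
[[2,11],[4,0]]
[[2,11],[4,0],[48,3],[49,0]]
[[2,11],[4,12],[9,0],[48,3],[49,0]]
[[2,11],[4,12],[9,6],[10,0],[48,3],[49,0]]
[[2,11],[4,12],[9,6],[10,0],[48,3],[49,0]]
[[2,11],[4,12],[9,8],[11,0],[48,3],[49,0]]
[[2,11],[4,12],[9,8],[10,12],[13,0],[48,3],[49,0]]
[[2,11],[4,12],[9,8],[10,12],[13,3],[18,0],[48,3],[49,0]]
[[2,11],[4,12],[9,8],[10,12],[13,3],[18,0],[48,3],[49,0]]
[[2,11],[4,12],[9,8],[10,12],[13,3],[18,0],[48,3],[49,0]]
[[2,11],[4,12],[9,8],[10,12],[13,3],[18,0],[48,3],[49,0]]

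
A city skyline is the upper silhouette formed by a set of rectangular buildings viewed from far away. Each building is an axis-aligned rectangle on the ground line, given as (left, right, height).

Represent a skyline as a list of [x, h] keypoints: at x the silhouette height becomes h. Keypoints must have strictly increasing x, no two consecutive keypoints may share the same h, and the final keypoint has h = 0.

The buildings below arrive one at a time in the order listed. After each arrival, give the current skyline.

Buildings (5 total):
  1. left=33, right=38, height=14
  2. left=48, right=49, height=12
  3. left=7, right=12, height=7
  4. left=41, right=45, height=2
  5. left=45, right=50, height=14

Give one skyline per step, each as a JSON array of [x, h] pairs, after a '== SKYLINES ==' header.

== SKYLINES ==
[[33,14],[38,0]]
[[33,14],[38,0],[48,12],[49,0]]
[[7,7],[12,0],[33,14],[38,0],[48,12],[49,0]]
[[7,7],[12,0],[33,14],[38,0],[41,2],[45,0],[48,12],[49,0]]
[[7,7],[12,0],[33,14],[38,0],[41,2],[45,14],[50,0]]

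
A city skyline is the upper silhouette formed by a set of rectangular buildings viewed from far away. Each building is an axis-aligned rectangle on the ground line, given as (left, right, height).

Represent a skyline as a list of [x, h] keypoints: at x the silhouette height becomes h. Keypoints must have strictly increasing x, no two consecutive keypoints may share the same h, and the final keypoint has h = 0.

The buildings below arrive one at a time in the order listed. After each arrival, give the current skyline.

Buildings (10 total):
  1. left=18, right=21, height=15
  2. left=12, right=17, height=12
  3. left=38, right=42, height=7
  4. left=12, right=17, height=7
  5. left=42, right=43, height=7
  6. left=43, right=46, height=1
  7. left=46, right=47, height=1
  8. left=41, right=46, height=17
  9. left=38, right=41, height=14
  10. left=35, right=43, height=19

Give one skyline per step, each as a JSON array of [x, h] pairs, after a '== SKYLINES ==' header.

== SKYLINES ==
[[18,15],[21,0]]
[[12,12],[17,0],[18,15],[21,0]]
[[12,12],[17,0],[18,15],[21,0],[38,7],[42,0]]
[[12,12],[17,0],[18,15],[21,0],[38,7],[42,0]]
[[12,12],[17,0],[18,15],[21,0],[38,7],[43,0]]
[[12,12],[17,0],[18,15],[21,0],[38,7],[43,1],[46,0]]
[[12,12],[17,0],[18,15],[21,0],[38,7],[43,1],[47,0]]
[[12,12],[17,0],[18,15],[21,0],[38,7],[41,17],[46,1],[47,0]]
[[12,12],[17,0],[18,15],[21,0],[38,14],[41,17],[46,1],[47,0]]
[[12,12],[17,0],[18,15],[21,0],[35,19],[43,17],[46,1],[47,0]]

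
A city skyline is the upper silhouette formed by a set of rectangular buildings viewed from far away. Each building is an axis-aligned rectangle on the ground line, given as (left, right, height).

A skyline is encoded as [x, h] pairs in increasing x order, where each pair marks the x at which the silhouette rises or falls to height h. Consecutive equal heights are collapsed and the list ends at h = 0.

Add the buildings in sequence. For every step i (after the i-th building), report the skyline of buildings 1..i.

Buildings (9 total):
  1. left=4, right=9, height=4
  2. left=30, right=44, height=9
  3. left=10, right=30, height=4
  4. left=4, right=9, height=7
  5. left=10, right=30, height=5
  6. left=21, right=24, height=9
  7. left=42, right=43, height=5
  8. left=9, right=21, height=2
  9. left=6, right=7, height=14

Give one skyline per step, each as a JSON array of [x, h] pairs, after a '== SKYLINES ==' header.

== SKYLINES ==
[[4,4],[9,0]]
[[4,4],[9,0],[30,9],[44,0]]
[[4,4],[9,0],[10,4],[30,9],[44,0]]
[[4,7],[9,0],[10,4],[30,9],[44,0]]
[[4,7],[9,0],[10,5],[30,9],[44,0]]
[[4,7],[9,0],[10,5],[21,9],[24,5],[30,9],[44,0]]
[[4,7],[9,0],[10,5],[21,9],[24,5],[30,9],[44,0]]
[[4,7],[9,2],[10,5],[21,9],[24,5],[30,9],[44,0]]
[[4,7],[6,14],[7,7],[9,2],[10,5],[21,9],[24,5],[30,9],[44,0]]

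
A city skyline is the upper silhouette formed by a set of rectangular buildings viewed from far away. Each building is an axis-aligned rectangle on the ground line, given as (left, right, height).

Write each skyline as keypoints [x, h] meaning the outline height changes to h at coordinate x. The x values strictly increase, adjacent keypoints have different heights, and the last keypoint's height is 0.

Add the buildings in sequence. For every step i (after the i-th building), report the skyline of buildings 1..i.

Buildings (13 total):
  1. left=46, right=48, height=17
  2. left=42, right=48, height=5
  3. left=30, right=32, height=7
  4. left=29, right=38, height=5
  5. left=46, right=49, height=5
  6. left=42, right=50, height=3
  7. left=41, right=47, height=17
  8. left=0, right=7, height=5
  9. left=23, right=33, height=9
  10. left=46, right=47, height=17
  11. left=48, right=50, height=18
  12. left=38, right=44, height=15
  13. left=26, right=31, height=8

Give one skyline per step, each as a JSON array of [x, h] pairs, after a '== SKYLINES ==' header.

== SKYLINES ==
[[46,17],[48,0]]
[[42,5],[46,17],[48,0]]
[[30,7],[32,0],[42,5],[46,17],[48,0]]
[[29,5],[30,7],[32,5],[38,0],[42,5],[46,17],[48,0]]
[[29,5],[30,7],[32,5],[38,0],[42,5],[46,17],[48,5],[49,0]]
[[29,5],[30,7],[32,5],[38,0],[42,5],[46,17],[48,5],[49,3],[50,0]]
[[29,5],[30,7],[32,5],[38,0],[41,17],[48,5],[49,3],[50,0]]
[[0,5],[7,0],[29,5],[30,7],[32,5],[38,0],[41,17],[48,5],[49,3],[50,0]]
[[0,5],[7,0],[23,9],[33,5],[38,0],[41,17],[48,5],[49,3],[50,0]]
[[0,5],[7,0],[23,9],[33,5],[38,0],[41,17],[48,5],[49,3],[50,0]]
[[0,5],[7,0],[23,9],[33,5],[38,0],[41,17],[48,18],[50,0]]
[[0,5],[7,0],[23,9],[33,5],[38,15],[41,17],[48,18],[50,0]]
[[0,5],[7,0],[23,9],[33,5],[38,15],[41,17],[48,18],[50,0]]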